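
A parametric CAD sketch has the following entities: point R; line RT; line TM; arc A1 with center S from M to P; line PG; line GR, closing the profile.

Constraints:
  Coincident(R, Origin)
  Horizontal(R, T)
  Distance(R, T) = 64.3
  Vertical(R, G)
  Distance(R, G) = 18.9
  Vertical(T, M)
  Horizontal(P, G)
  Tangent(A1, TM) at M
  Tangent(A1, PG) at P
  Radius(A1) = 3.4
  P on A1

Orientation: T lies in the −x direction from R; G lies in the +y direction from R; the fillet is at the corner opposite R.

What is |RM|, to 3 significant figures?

66.1

The virtual corner opposite R is at (-64.3, 18.9). The tangent condition forces SM to be normal to TM and A1 meets PG tangentially, so SP is at right angles to PG, with radius 3.4, so the center S sits 3.4 in from both sides at S = (-60.9, 15.5). That places the tangent points at M = (-64.3, 15.5) on TM and P = (-60.9, 18.9) on PG. Then |RM| = |M − R| = 66.1.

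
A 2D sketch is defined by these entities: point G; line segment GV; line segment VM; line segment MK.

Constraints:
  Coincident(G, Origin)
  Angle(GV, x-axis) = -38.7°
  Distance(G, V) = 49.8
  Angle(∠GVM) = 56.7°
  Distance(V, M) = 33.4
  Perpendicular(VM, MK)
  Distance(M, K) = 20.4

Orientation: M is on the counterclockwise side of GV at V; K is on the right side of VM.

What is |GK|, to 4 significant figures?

62.32

G is at the origin; GV runs at -38.7° with length 49.8, so V = 49.8·(cos -38.7°, sin -38.7°) = (38.87, -31.14). ∠GVM = 56.7°, so VM runs at -38.7° + (180° − 56.7°) = 84.60° from the x-axis; with |VM| = 33.4, M = V + 33.4·(cos 84.60°, sin 84.60°) = (42.01, 2.115). VM ⟂ MK; with |MK| = 20.4 on the right of VM, K = M + 20.4·(0.9956, -0.09411) = (62.32, 0.1949). Then |GK| = |K − G| = 62.32.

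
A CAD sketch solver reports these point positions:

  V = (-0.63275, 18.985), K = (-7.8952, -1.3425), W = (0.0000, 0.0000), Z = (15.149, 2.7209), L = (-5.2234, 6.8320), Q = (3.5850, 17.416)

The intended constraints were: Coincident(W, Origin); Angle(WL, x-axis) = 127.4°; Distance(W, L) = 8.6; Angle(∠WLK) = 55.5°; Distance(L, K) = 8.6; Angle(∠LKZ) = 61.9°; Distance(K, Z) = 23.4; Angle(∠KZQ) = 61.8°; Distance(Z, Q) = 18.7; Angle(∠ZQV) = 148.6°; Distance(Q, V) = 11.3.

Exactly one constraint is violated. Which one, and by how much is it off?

Distance(Q, V) = 11.3 — off by 6.80.

W = (0.00, 0.00) ✓; WL at 127.4° ✓; |WL| = 8.600 ✓; ∠WLK = 55.50° ✓; |LK| = 8.600 ✓; ∠LKZ = 61.90° ✓; |KZ| = 23.40 ✓; ∠KZQ = 61.80° ✓; |ZQ| = 18.70 ✓; ∠ZQV = 148.6° ✓; |QV| = 4.500 ✗.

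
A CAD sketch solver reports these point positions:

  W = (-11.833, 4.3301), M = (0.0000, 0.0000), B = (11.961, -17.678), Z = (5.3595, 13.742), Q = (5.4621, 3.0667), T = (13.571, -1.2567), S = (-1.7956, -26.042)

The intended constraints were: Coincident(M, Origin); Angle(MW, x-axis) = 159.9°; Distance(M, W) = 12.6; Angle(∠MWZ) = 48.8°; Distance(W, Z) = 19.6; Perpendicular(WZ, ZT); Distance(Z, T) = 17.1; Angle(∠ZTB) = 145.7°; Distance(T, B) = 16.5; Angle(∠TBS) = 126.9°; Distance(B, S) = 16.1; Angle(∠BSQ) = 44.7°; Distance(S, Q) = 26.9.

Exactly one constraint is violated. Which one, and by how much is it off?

Distance(S, Q) = 26.9 — off by 3.10.

M = (0.00, 0.00) ✓; MW at 159.9° ✓; |MW| = 12.60 ✓; ∠MWZ = 48.80° ✓; |WZ| = 19.60 ✓; ∠(WZ, ZT) = 90.00° ✓; |ZT| = 17.10 ✓; ∠ZTB = 145.7° ✓; |TB| = 16.50 ✓; ∠TBS = 126.9° ✓; |BS| = 16.10 ✓; ∠BSQ = 44.70° ✓; |SQ| = 30.00 ✗.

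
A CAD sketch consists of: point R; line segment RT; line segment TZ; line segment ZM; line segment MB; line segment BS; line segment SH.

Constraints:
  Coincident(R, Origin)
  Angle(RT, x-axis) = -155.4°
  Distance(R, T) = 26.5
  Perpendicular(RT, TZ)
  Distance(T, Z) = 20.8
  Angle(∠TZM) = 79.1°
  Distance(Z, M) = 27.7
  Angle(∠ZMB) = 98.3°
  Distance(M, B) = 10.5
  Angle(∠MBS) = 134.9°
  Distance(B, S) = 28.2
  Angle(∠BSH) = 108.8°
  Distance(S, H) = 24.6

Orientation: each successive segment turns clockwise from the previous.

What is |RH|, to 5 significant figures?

42.218

R is at the origin; RT runs at -155.4° with length 26.5, so T = (-24.095, -11.031). The perpendicularity gives TZ at right angles to RT, so TZ runs at 114.60°; with |TZ| = 20.8, Z = (-32.753, 7.8807). ∠TZM = 79.1° gives ZM at 13.700° from the x-axis; with |ZM| = 27.7, M = (-5.8415, 14.441). ∠ZMB = 98.3° gives MB at -68.000° from the x-axis; with |MB| = 10.5, B = (-1.9081, 4.7057). ∠MBS = 134.9° gives BS at -113.10° from the x-axis; with |BS| = 28.2, S = (-12.972, -21.233). ∠BSH = 108.8° gives SH at 175.70° from the x-axis; with |SH| = 24.6, H = (-37.503, -19.389). Then |RH| = |H − R| = 42.218.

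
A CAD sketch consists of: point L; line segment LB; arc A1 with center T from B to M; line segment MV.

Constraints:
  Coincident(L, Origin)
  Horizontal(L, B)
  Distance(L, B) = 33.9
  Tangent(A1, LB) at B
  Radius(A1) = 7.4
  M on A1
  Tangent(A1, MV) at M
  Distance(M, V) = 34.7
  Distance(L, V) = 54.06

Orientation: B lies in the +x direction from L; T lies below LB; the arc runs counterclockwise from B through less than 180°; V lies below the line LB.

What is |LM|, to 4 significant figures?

28.02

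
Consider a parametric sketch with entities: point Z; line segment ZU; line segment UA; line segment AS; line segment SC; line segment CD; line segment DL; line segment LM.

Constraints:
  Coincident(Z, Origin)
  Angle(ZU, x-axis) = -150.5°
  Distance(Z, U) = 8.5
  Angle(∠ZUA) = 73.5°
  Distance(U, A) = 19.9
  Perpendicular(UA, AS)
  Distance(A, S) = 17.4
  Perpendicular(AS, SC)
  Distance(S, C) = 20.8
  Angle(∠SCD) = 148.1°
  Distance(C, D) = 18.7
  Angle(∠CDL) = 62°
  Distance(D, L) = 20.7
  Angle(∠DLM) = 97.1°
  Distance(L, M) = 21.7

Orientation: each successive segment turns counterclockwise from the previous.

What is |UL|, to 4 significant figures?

3.079

Z is at the origin; ZU runs at -150.5° with length 8.5, so U = (-7.398, -4.186). ∠ZUA = 73.5° gives UA at -44.00° from the x-axis; with |UA| = 19.9, A = (6.917, -18.01). UA ⟂ AS, so AS runs at 46.00°; with |AS| = 17.4, S = (19.00, -5.493). The perpendicularity gives SC at right angles to AS, so SC runs at 136.0°; with |SC| = 20.8, C = (4.042, 8.956). ∠SCD = 148.1° gives CD at 167.9° from the x-axis; with |CD| = 18.7, D = (-14.24, 12.88). ∠CDL = 62.0° gives DL at -74.10° from the x-axis; with |DL| = 20.7, L = (-8.572, -7.032). Then |UL| = |L − U| = 3.079.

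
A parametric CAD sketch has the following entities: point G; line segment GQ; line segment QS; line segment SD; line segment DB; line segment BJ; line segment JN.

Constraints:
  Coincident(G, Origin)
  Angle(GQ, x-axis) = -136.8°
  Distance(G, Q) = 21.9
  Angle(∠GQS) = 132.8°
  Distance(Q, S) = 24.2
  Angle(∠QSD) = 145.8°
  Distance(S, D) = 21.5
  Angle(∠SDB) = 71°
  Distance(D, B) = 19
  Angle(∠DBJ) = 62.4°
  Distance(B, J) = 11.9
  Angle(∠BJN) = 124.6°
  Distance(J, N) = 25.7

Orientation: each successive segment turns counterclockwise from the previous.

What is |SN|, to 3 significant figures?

20.2

∠DBJ = 62.4° gives BJ at 171° from the x-axis; with |BJ| = 11.9, J = (-4.07, -39.8). ∠BJN = 124.6° gives JN at -133° from the x-axis; with |JN| = 25.7, N = (-21.7, -58.4). Then |SN| = |N − S| = 20.2.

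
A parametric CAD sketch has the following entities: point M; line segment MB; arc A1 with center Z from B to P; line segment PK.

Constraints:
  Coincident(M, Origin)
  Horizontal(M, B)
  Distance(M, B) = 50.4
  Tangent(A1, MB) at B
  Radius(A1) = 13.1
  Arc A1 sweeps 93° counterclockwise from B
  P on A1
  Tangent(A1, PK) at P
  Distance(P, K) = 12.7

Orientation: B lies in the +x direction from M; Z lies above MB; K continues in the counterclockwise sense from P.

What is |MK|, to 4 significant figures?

68.17

M is at the origin; MB is horizontal with |MB| = 50.4 and B on the +x side, so B = (50.40, 0.000). The tangent condition forces ZB to be normal to MB, so Z = B + (0, 13.1) = (50.40, 13.10). On A1, B sits at bearing -90° from Z; a 93° counterclockwise sweep puts P at bearing 3°, so P = Z + 13.1·(cos 3°, sin 3°) = (63.48, 13.79). Since A1 is tangent to PK there, ZP ⟂ PK, so PK runs along (−sin 3°, cos 3°); with |PK| = 12.7, K = (62.82, 26.47). Then |MK| = |K − M| = 68.17.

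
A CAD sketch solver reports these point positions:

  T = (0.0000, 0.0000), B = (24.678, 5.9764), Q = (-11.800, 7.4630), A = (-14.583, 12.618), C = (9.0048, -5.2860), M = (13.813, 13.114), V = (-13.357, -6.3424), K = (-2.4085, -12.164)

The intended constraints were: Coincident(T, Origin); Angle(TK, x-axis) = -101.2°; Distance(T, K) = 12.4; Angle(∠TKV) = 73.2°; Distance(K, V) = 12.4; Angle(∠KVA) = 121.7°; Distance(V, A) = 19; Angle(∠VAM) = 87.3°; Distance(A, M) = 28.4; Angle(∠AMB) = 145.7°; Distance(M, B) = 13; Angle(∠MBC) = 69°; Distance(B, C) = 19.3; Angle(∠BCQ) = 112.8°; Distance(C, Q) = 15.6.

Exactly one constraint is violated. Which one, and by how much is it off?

Distance(C, Q) = 15.6 — off by 8.80.

T = (0.00, 0.00) ✓; TK at -101.2° ✓; |TK| = 12.40 ✓; ∠TKV = 73.20° ✓; |KV| = 12.40 ✓; ∠KVA = 121.7° ✓; |VA| = 19.00 ✓; ∠VAM = 87.30° ✓; |AM| = 28.40 ✓; ∠AMB = 145.7° ✓; |MB| = 13.00 ✓; ∠MBC = 69.00° ✓; |BC| = 19.30 ✓; ∠BCQ = 112.8° ✓; |CQ| = 24.40 ✗.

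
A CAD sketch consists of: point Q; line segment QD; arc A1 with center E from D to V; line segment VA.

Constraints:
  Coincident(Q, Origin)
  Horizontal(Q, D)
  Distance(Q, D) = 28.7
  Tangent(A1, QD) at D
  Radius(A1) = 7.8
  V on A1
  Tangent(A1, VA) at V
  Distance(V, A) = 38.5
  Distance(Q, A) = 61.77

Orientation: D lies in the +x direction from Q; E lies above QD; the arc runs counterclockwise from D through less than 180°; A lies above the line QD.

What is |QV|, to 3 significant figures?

37.0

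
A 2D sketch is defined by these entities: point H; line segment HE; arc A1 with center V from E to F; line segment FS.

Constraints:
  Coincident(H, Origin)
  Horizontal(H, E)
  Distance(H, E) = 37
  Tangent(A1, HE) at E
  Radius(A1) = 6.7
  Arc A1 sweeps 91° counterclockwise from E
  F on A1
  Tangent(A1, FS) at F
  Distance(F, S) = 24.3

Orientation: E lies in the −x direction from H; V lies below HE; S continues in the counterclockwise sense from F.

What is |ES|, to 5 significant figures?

31.740

H is at the origin; HE is horizontal with |HE| = 37.0 and E on the −x side, so E = (-37.000, 0.0000). The tangent condition forces VE to be normal to HE, so V = E + (0, -6.7) = (-37.000, -6.7000). On A1, E sits at bearing 90° from V; a 91° counterclockwise sweep puts F at bearing 181°, so F = V + 6.7·(cos 181°, sin 181°) = (-43.699, -6.8169). The tangent condition forces VF to be normal to FS, so FS runs along (−sin 181°, cos 181°); with |FS| = 24.3, S = (-43.275, -31.113). Then |ES| = |S − E| = 31.740.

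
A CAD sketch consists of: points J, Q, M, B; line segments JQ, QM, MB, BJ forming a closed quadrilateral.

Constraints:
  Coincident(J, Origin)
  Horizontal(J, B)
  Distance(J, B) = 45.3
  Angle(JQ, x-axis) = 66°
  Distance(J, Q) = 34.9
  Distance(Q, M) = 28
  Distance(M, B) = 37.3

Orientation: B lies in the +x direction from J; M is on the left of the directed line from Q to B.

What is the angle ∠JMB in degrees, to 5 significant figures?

53.860°

Checks: |QM| = 28.00 ✓; |MB| = 37.30 ✓.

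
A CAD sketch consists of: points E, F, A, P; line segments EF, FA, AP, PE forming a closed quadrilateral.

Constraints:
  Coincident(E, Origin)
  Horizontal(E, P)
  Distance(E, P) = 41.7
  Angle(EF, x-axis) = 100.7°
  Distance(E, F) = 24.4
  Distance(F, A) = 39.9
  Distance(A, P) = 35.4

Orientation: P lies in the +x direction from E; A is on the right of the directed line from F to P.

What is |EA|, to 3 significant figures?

16.3

Checks: EF at 100.7° ✓; |FA| = 39.90 ✓; |AP| = 35.40 ✓.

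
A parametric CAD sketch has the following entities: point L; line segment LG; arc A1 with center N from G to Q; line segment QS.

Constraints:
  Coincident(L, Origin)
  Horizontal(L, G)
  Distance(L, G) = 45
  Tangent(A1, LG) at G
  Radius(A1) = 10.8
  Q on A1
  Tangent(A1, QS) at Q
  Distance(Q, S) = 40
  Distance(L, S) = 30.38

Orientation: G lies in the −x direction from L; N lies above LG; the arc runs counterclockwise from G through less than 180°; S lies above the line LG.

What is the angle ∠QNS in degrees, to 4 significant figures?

74.89°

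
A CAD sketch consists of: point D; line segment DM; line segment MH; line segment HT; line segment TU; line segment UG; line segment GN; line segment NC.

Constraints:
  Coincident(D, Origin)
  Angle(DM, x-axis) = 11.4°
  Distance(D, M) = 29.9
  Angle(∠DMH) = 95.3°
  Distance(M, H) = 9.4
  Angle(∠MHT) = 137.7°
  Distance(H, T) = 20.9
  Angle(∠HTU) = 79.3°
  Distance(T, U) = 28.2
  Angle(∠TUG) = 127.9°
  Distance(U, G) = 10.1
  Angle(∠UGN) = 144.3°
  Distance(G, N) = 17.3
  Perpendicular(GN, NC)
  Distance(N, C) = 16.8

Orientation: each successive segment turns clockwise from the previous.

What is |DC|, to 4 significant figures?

25.52

D is at the origin; DM runs at 11.4° with length 29.9, so M = (29.31, 5.910). ∠DMH = 95.3° gives MH at -73.30° from the x-axis; with |MH| = 9.4, H = (32.01, -3.094). ∠MHT = 137.7° gives HT at -115.6° from the x-axis; with |HT| = 20.9, T = (22.98, -21.94). ∠HTU = 79.3° gives TU at 143.7° from the x-axis; with |TU| = 28.2, U = (0.2535, -5.247). ∠TUG = 127.9° gives UG at 91.60° from the x-axis; with |UG| = 10.1, G = (-0.02848, 4.849). ∠UGN = 144.3° gives GN at 55.90° from the x-axis; with |GN| = 17.3, N = (9.671, 19.17). The perpendicularity gives NC at right angles to GN, so NC runs at -34.10°; with |NC| = 16.8, C = (23.58, 9.756). Then |DC| = |C − D| = 25.52.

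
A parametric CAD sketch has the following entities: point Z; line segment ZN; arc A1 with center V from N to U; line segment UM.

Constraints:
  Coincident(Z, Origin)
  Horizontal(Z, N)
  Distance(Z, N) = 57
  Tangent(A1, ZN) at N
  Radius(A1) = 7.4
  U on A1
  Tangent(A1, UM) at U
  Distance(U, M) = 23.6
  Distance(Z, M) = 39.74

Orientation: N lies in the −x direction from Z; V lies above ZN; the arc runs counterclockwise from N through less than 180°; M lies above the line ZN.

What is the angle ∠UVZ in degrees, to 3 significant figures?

37.8°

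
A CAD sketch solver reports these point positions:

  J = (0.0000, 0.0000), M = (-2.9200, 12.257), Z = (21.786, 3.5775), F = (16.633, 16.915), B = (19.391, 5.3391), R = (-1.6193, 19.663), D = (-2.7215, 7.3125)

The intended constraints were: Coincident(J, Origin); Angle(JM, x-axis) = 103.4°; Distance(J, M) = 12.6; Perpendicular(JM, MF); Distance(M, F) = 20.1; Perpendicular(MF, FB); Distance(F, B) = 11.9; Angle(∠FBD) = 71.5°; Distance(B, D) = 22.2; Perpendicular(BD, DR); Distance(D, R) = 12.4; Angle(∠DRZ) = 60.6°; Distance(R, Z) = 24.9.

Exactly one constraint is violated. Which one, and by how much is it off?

Distance(R, Z) = 24.9 — off by 3.50.

J = (0.00, 0.00) ✓; JM at 103.4° ✓; |JM| = 12.60 ✓; ∠(JM, MF) = 90.00° ✓; |MF| = 20.10 ✓; ∠(MF, FB) = 90.00° ✓; |FB| = 11.90 ✓; ∠FBD = 71.50° ✓; |BD| = 22.20 ✓; ∠(BD, DR) = 90.00° ✓; |DR| = 12.40 ✓; ∠DRZ = 60.60° ✓; |RZ| = 28.40 ✗.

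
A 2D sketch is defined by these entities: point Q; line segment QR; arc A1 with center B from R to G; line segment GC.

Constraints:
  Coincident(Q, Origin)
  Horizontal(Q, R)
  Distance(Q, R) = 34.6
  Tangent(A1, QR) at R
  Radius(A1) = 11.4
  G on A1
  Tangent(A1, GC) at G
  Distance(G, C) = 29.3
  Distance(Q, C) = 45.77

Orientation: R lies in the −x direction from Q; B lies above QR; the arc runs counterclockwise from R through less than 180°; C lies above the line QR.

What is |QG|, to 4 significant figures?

25.64

Checks: Q = (0.00, 0.00) ✓; |BG| = 11.40 ✓; ∠(BG, GC) = 90.00° ✓; |GC| = 29.30 ✓; |QC| = 45.77 ✓.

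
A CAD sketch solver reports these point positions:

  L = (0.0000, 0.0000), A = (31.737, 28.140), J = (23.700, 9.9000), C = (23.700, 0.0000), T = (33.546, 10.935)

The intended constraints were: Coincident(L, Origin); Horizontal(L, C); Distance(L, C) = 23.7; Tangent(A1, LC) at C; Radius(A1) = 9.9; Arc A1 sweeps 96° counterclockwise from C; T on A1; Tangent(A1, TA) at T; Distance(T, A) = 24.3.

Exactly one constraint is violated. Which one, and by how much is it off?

Distance(T, A) = 24.3 — off by 7.00.

L = (0.00, 0.00) ✓; L.y = 0.00, C.y = 0.00 ✓; |LC| = 23.70 ✓; ∠(JC, CL) = 90.00° ✓; |JC| = 9.900 ✓; bearing(J→T) − bearing(J→C) = 96.00° ✓; |JT| = 9.900 ✓; ∠(JT, TA) = 90.00° ✓; |TA| = 17.30 ✗.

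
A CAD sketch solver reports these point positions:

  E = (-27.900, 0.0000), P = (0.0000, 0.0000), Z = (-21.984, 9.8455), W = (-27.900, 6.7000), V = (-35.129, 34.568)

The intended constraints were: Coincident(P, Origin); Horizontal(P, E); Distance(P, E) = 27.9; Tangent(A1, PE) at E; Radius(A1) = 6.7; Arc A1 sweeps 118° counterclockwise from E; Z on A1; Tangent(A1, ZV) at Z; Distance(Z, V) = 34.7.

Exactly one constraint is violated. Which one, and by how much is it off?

Distance(Z, V) = 34.7 — off by 6.70.

P = (0.00, 0.00) ✓; P.y = 0.00, E.y = 0.00 ✓; |PE| = 27.90 ✓; ∠(WE, EP) = 90.00° ✓; |WE| = 6.700 ✓; bearing(W→Z) − bearing(W→E) = 118.0° ✓; |WZ| = 6.700 ✓; ∠(WZ, ZV) = 90.00° ✓; |ZV| = 28.00 ✗.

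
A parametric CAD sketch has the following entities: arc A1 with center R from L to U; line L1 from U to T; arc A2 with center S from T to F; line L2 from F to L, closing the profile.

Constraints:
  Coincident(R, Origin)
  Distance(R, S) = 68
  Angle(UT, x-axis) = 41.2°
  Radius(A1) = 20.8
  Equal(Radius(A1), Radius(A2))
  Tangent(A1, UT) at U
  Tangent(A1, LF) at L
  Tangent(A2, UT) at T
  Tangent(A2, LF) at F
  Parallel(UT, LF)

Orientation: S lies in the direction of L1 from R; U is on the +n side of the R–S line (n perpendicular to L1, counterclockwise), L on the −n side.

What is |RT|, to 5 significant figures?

71.110

Tangency of A1 to both parallel lines with radius 20.8 puts U and L at R ± 20.8·n: U = (-13.701, 15.650), L = (13.701, -15.650). Equal radii place T and F the same way about S: T = S + 20.8·n = (37.463, 60.441), F = S − 20.8·n = (64.865, 29.141). Then |RT| = |T − R| = 71.110.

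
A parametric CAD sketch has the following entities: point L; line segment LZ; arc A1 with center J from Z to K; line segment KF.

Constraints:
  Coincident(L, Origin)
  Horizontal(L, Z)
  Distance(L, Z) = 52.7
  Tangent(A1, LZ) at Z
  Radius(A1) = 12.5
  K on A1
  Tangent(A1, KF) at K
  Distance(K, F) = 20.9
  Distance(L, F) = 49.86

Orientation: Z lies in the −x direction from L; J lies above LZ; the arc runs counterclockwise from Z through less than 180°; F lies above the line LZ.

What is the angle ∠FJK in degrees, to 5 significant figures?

59.117°

L is at the origin; LZ is horizontal with |LZ| = 52.7 and Z on the −x side, so Z = (-52.700, 0.0000). The tangent condition forces JZ to be normal to LZ, so J = Z + (0, 12.5) = (-52.700, 12.500). Since JK ⟂ KF (tangency), |JF| = √(12.5² + 20.9²) = 24.353 regardless of where K sits on A1. So F lies on both circle(L, 49.86) and circle(J, 24.353); the above-LZ intersection is F = (-38.189, 32.057). K is the foot of the tangent from F: K = (-40.262, 11.260).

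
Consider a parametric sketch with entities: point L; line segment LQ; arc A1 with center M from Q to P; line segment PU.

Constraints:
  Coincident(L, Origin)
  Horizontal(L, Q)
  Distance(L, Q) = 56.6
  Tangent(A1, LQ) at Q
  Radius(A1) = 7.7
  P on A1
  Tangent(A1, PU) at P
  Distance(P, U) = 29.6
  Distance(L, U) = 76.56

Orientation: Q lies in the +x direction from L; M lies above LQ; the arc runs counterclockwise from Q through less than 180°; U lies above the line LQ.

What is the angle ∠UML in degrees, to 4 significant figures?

118.4°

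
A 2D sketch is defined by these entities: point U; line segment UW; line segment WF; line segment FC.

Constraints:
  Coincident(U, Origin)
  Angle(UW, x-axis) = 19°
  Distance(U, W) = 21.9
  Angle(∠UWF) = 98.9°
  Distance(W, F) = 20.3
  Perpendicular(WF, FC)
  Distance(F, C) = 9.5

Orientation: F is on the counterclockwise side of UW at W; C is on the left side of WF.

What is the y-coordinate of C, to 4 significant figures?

25.45

∠UWF = 98.9°, so WF runs at 19.0° + (180° − 98.9°) = 100.1° from the x-axis; with |WF| = 20.3, F = W + 20.3·(cos 100.1°, sin 100.1°) = (17.15, 27.12). WF is perpendicular to FC; with |FC| = 9.5 on the left of WF, C = F + 9.5·(-0.9845, -0.1754) = (7.794, 25.45). So C.y = 25.45.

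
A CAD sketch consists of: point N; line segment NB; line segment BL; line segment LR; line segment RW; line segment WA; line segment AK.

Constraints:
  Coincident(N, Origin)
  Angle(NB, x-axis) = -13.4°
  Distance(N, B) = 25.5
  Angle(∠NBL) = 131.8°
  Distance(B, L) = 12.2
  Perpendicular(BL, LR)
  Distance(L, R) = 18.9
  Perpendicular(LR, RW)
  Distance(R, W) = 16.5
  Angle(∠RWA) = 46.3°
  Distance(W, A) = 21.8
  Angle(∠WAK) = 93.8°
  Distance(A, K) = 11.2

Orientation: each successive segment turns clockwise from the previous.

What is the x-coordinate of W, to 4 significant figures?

6.135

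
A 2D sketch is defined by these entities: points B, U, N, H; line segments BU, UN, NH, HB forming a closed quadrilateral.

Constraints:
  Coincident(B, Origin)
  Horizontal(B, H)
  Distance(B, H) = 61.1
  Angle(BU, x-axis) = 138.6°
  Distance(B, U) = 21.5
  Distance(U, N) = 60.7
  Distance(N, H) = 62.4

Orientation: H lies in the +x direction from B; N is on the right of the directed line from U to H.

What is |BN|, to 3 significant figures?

41.2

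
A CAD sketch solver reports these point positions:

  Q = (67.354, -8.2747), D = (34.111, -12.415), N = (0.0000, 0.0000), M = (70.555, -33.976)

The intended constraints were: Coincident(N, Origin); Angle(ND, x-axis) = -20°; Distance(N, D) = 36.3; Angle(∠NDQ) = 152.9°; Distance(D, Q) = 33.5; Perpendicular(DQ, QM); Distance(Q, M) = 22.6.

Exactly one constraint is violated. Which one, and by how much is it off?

Distance(Q, M) = 22.6 — off by 3.30.

N = (0.00, 0.00) ✓; ND at -20.00° ✓; |ND| = 36.30 ✓; ∠NDQ = 152.9° ✓; |DQ| = 33.50 ✓; ∠(DQ, QM) = 90.00° ✓; |QM| = 25.90 ✗.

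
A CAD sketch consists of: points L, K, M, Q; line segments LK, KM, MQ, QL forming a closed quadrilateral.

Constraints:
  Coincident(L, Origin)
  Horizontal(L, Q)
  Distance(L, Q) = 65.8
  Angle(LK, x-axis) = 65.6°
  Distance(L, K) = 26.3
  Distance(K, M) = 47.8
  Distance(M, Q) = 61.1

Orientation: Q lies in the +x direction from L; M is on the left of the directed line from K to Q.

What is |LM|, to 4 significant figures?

72.95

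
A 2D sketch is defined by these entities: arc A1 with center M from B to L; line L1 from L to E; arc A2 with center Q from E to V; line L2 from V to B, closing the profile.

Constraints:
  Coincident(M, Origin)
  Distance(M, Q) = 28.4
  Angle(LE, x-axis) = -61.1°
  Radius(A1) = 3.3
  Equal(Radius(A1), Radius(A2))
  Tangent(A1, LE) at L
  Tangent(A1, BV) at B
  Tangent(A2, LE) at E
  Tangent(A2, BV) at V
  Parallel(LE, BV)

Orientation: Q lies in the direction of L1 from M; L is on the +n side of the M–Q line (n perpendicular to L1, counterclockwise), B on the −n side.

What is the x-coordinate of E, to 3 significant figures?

16.6

The slot axis is L1's direction at -61.1°, so u = (cos -61.1°, sin -61.1°) = (0.483, -0.875) and n = (−sin -61.1°, cos -61.1°) = (0.875, 0.483). M is at the origin and Q lies 28.4 along u from M, so Q = 28.4·u = (13.7, -24.9). Tangency of A1 to both parallel lines with radius 3.3 puts L and B at M ± 3.3·n: L = (2.89, 1.59), B = (-2.89, -1.59). Equal radii place E and V the same way about Q: E = Q + 3.3·n = (16.6, -23.3), V = Q − 3.3·n = (10.8, -26.5). So E.x = 16.6.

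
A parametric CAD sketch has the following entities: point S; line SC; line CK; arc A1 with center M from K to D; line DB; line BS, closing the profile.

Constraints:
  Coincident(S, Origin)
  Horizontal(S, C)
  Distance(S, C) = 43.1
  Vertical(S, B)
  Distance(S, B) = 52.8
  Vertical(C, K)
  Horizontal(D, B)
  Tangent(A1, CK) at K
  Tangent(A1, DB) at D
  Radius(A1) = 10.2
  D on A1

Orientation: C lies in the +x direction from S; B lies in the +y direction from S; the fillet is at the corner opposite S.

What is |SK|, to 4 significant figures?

60.60

The virtual corner opposite S is at (43.10, 52.80). Tangency of A1 to CK means the radius MK is perpendicular to CK and the tangent condition forces MD to be normal to DB, with radius 10.2, so the center M sits 10.2 in from both sides at M = (32.90, 42.60). That places the tangent points at K = (43.10, 42.60) on CK and D = (32.90, 52.80) on DB. Then |SK| = |K − S| = 60.60.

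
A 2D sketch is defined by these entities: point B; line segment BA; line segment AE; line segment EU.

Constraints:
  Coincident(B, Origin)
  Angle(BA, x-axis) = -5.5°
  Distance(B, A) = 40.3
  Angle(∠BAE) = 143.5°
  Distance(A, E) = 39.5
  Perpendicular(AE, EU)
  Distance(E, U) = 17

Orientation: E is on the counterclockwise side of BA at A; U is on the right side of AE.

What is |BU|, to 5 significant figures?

82.750

∠BAE = 143.5°, so AE runs at -5.5° + (180° − 143.5°) = 31.000° from the x-axis; with |AE| = 39.5, E = A + 39.5·(cos 31.000°, sin 31.000°) = (73.973, 16.481). AE is perpendicular to EU; with |EU| = 17.0 on the right of AE, U = E + 17.0·(0.51504, -0.85717) = (82.728, 1.9096). Then |BU| = |U − B| = 82.750.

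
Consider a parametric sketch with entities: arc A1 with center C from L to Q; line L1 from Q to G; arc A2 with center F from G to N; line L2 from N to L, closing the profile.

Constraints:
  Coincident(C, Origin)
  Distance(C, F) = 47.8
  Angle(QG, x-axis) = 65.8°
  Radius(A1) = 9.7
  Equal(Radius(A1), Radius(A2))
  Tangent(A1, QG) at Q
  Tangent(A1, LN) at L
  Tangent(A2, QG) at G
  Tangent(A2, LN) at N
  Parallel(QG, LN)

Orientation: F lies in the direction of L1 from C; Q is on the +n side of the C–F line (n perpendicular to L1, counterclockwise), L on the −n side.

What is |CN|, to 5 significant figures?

48.774

Tangency of A1 to both parallel lines with radius 9.7 puts Q and L at C ± 9.7·n: Q = (-8.8476, 3.9763), L = (8.8476, -3.9763). Equal radii place G and N the same way about F: G = F + 9.7·n = (10.747, 47.576), N = F − 9.7·n = (28.442, 39.623). Then |CN| = |N − C| = 48.774.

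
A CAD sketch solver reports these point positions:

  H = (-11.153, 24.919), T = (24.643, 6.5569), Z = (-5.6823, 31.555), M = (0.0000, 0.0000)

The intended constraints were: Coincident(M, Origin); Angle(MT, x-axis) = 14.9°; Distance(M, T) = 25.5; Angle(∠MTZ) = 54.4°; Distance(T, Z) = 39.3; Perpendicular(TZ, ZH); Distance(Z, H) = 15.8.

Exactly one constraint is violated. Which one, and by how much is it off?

Distance(Z, H) = 15.8 — off by 7.20.

M = (0.00, 0.00) ✓; MT at 14.90° ✓; |MT| = 25.50 ✓; ∠MTZ = 54.40° ✓; |TZ| = 39.30 ✓; ∠(TZ, ZH) = 90.00° ✓; |ZH| = 8.600 ✗.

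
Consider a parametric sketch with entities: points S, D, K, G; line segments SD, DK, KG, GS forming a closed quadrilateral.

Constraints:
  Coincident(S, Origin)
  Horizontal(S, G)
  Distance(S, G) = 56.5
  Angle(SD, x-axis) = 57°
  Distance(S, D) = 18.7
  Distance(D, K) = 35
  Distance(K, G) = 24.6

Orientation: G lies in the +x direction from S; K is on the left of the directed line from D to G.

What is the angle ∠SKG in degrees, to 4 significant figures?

92.93°

S is at the origin; S and G share the same y with |SG| = 56.5 and G in +x, so G = (56.5, 0). SD runs at 57.0° with |SD| = 18.7, so D = (10.18, 15.68). K is determined by |DK| = 35.0 and |KG| = 24.6 together: it lies at the intersection of circle(D, 35.0) and circle(G, 24.6). With |DG| = 48.90, the foot of the radical line on DG is 30.79 from D and the perpendicular offset is √(35.0² − 30.79²) = 16.65. Taking the left-of-DG solution: K = (44.68, 21.58).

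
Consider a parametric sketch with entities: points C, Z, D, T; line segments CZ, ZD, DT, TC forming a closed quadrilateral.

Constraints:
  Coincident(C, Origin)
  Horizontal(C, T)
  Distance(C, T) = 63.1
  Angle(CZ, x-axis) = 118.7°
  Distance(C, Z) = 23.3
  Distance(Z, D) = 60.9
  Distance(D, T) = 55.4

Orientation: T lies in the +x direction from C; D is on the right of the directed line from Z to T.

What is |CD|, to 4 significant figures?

37.60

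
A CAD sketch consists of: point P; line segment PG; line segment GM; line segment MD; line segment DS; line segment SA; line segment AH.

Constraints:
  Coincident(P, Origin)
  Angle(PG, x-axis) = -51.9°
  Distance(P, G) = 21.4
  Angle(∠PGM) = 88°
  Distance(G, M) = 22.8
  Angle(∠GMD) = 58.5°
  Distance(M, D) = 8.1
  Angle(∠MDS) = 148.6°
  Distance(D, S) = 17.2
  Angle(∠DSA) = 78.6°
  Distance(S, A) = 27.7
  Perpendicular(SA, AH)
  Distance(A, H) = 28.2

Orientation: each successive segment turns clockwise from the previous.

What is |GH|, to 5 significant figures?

30.120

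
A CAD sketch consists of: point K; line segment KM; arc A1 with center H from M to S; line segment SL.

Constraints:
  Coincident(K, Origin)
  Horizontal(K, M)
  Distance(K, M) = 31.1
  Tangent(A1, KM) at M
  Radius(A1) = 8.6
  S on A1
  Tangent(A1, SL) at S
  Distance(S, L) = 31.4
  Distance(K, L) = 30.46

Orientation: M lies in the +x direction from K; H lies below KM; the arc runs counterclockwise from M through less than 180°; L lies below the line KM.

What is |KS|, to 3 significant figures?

24.3

Checks: |HS| = 8.600 ✓; ∠(HS, SL) = 90.00° ✓; |SL| = 31.40 ✓; |KL| = 30.46 ✓.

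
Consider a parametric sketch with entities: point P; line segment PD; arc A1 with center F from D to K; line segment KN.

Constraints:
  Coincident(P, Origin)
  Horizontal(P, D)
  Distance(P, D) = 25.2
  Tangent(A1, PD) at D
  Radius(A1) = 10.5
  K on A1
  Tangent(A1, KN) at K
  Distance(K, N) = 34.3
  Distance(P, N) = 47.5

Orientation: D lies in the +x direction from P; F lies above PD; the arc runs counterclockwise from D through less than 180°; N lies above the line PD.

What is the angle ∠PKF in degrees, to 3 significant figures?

7.55°

P is at the origin; PD is horizontal with |PD| = 25.2 and D on the +x side, so D = (25.2, 0.00). Tangency of A1 to PD means the radius FD is perpendicular to PD, so F = D + (0, 10.5) = (25.2, 10.5). Since FK ⟂ KN (tangency), |FN| = √(10.5² + 34.3²) = 35.9 regardless of where K sits on A1. So N lies on both circle(P, 47.5) and circle(F, 35.9); the above-PD intersection is N = (15.3, 45.0). K is the foot of the tangent from N: K = (34.0, 16.2).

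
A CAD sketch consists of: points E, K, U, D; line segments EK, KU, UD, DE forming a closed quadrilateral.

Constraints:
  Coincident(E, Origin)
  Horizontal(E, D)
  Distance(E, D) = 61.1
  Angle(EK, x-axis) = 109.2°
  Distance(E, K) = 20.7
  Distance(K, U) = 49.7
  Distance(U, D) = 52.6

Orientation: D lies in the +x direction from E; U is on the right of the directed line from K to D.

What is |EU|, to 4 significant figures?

29.24

E is at the origin; E and D share the same y with |ED| = 61.1 and D in +x, so D = (61.1, 0). EK runs at 109.2° with |EK| = 20.7, so K = (-6.808, 19.55). U is determined by |KU| = 49.7 and |UD| = 52.6 together: it lies at the intersection of circle(K, 49.7) and circle(D, 52.6). With |KD| = 70.67, the foot of the radical line on KD is 33.23 from K and the perpendicular offset is √(49.7² − 33.23²) = 36.95. Taking the right-of-KD solution: U = (14.91, -25.16).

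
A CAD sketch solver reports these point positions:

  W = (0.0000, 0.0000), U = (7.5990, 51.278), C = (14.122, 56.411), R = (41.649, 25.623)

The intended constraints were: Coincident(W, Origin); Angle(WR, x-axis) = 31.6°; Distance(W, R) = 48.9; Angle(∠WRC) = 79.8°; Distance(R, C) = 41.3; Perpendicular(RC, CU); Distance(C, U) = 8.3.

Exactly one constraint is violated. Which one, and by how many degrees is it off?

Perpendicular(RC, CU) — off by 3.60°.

W = (0.00, 0.00) ✓; WR at 31.60° ✓; |WR| = 48.90 ✓; ∠WRC = 79.80° ✓; |RC| = 41.30 ✓; ∠(RC, CU) = 86.40° ✗; |CU| = 8.300 ✓.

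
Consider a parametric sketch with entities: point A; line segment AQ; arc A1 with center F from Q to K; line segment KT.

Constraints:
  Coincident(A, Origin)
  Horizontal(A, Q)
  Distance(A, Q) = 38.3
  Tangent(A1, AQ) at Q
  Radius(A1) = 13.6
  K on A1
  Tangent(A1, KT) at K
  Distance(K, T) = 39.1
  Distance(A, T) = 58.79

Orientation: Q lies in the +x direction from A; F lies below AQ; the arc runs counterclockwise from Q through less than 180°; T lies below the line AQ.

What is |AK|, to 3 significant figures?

28.3

Checks: ∠(FQ, QA) = 90.00° ✓; |FK| = 13.60 ✓; ∠(FK, KT) = 90.00° ✓; |KT| = 39.10 ✓; |AT| = 58.79 ✓.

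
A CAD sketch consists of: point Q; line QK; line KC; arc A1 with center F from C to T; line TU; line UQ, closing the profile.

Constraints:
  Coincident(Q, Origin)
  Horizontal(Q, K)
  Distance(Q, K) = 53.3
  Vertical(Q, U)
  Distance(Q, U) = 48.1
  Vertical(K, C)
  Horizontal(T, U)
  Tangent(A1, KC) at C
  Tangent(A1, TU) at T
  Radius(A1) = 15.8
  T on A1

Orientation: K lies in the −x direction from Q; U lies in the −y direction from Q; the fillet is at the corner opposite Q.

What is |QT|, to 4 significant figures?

60.99

The virtual corner opposite Q is at (-53.30, -48.10). A1 meets KC tangentially, so FC is at right angles to KC and the tangent condition forces FT to be normal to TU, with radius 15.8, so the center F sits 15.8 in from both sides at F = (-37.50, -32.30). That places the tangent points at C = (-53.30, -32.30) on KC and T = (-37.50, -48.10) on TU. Then |QT| = |T − Q| = 60.99.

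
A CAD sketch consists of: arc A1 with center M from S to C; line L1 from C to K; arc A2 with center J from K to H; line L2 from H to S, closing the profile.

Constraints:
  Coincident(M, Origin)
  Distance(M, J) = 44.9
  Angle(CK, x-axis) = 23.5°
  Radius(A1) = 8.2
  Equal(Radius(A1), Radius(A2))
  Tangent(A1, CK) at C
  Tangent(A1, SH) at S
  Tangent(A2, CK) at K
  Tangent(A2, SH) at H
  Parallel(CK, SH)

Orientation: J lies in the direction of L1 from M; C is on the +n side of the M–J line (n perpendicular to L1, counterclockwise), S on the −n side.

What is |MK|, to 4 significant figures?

45.64

Tangency of A1 to both parallel lines with radius 8.2 puts C and S at M ± 8.2·n: C = (-3.270, 7.520), S = (3.270, -7.520). Equal radii place K and H the same way about J: K = J + 8.2·n = (37.91, 25.42), H = J − 8.2·n = (44.45, 10.38). Then |MK| = |K − M| = 45.64.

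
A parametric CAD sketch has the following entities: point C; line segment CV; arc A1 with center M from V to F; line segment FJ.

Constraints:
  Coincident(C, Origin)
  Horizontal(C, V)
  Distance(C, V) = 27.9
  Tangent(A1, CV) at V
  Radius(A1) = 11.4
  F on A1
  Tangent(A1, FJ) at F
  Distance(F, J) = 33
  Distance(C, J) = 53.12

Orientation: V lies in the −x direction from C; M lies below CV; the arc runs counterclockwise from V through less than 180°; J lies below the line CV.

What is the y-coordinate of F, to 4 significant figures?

-15.67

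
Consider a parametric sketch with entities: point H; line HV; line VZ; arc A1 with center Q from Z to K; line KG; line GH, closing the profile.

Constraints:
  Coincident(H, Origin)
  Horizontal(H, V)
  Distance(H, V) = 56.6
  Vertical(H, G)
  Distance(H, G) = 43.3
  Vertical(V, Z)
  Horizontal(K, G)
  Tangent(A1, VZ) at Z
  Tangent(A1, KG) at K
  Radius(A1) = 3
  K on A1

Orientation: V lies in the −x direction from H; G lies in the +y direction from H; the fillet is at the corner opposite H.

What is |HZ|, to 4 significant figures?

69.48

The virtual corner opposite H is at (-56.60, 43.30). The tangent condition forces QZ to be normal to VZ and the tangent condition forces QK to be normal to KG, with radius 3.0, so the center Q sits 3.0 in from both sides at Q = (-53.60, 40.30). That places the tangent points at Z = (-56.60, 40.30) on VZ and K = (-53.60, 43.30) on KG. Then |HZ| = |Z − H| = 69.48.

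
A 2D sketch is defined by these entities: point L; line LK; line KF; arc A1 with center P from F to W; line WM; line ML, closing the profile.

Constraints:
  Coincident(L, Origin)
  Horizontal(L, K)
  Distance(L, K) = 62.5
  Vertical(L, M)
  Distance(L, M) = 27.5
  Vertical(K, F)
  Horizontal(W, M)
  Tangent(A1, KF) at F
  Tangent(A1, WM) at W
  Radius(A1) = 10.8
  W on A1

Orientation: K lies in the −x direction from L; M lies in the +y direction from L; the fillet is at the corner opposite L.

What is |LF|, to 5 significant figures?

64.693

L is at the origin; L and K share the same y with |LK| = 62.5 and K on the −x side, so K = (-62.500, 0.0000). L and M share the same x with |LM| = 27.5 and M on the +y side, so M = (0.0000, 27.500). The virtual corner opposite L is at (-62.500, 27.500). Since A1 is tangent to KF there, PF ⟂ KF and tangency of A1 to WM means the radius PW is perpendicular to WM, with radius 10.8, so the center P sits 10.8 in from both sides at P = (-51.700, 16.700). That places the tangent points at F = (-62.500, 16.700) on KF and W = (-51.700, 27.500) on WM. Then |LF| = |F − L| = 64.693.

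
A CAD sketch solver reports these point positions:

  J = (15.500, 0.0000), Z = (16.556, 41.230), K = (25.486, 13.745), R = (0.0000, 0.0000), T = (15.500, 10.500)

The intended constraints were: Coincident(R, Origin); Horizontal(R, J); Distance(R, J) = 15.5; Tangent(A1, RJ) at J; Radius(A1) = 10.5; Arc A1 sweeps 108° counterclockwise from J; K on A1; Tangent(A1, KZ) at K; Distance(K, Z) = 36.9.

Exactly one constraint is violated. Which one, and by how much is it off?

Distance(K, Z) = 36.9 — off by 8.00.

R = (0.00, 0.00) ✓; R.y = 0.00, J.y = 0.00 ✓; |RJ| = 15.50 ✓; ∠(TJ, JR) = 90.00° ✓; |TJ| = 10.50 ✓; bearing(T→K) − bearing(T→J) = 108.0° ✓; |TK| = 10.50 ✓; ∠(TK, KZ) = 90.00° ✓; |KZ| = 28.90 ✗.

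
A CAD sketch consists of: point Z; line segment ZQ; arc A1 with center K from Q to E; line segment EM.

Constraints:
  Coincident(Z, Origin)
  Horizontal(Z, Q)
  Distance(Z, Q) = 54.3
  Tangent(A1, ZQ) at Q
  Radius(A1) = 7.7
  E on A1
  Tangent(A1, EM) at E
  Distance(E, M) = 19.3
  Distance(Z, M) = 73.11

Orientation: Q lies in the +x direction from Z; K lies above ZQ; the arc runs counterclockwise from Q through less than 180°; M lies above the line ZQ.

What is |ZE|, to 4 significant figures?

61.31

Z is at the origin; ZQ is horizontal with |ZQ| = 54.3 and Q on the +x side, so Q = (54.30, 0.000). Tangency of A1 to ZQ means the radius KQ is perpendicular to ZQ, so K = Q + (0, 7.7) = (54.30, 7.700). Since KE ⟂ EM (tangency), |KM| = √(7.7² + 19.3²) = 20.78 regardless of where E sits on A1. So M lies on both circle(Z, 73.11) and circle(K, 20.78); the above-ZQ intersection is M = (69.90, 21.43). E is the foot of the tangent from M: E = (61.17, 4.216).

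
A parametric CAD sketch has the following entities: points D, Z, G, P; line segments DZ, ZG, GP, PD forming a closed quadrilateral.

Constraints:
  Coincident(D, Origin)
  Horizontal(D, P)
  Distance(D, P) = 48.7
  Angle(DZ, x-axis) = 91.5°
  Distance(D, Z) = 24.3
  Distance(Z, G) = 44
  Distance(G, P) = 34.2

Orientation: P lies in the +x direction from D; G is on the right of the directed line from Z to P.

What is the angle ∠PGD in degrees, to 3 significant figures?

113°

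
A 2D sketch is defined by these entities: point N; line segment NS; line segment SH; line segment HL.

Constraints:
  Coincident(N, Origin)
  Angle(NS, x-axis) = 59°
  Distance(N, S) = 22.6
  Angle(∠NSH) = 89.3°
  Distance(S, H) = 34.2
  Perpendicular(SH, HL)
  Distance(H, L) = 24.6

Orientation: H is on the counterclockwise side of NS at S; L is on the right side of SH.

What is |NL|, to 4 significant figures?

58.12

N is at the origin; NS runs at 59.0° with length 22.6, so S = 22.6·(cos 59.0°, sin 59.0°) = (11.64, 19.37). ∠NSH = 89.3°, so SH runs at 59.0° + (180° − 89.3°) = 149.7° from the x-axis; with |SH| = 34.2, H = S + 34.2·(cos 149.7°, sin 149.7°) = (-17.89, 36.63). SH is perpendicular to HL; with |HL| = 24.6 on the right of SH, L = H + 24.6·(0.5045, 0.8634) = (-5.477, 57.87). Then |NL| = |L − N| = 58.12.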